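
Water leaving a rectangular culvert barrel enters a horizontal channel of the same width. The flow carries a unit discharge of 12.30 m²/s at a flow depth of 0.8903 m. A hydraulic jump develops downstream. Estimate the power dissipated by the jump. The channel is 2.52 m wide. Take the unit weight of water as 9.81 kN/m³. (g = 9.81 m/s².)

P = 1491 kW

V₁ = q/y₁ = 12.30/0.8903 = 13.82 m/s. Fr₁ = V₁/√(g·y₁) = 13.82/√(9.81×0.8903) = 4.675.
Bélanger equation: y₂/y₁ = ½[√(1 + 8Fr₁²) − 1] = ½[√175.83 − 1] = 6.130.
y₂ = 6.130 × 0.8903 = 5.458 m.
Head loss: ΔE = (y₂ − y₁)³/(4y₁y₂) = (5.458 − 0.8903)³/(4×0.8903×5.458) = 95.28/19.44 = 4.902 m.
Q = q·b = 12.30 × 2.52 = 31.00 m³/s. P = γ·Q·ΔE = 9.81 × 31.00 × 4.902 = 1491 kW.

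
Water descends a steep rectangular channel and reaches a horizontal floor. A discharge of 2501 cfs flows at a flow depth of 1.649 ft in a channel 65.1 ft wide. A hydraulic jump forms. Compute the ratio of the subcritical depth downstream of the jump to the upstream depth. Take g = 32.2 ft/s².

q = Q/b = 2501/65.1 = 38.42 ft²/s; V₁ = q/y₁ = 23.30 ft/s. Fr₁ = V₁/√(g·y₁) = 3.197.
From the momentum equation for a rectangular channel, y₂/y₁ = ½[√(1 + 8Fr₁²) − 1] = ½[√82.778 − 1] = 4.049.

y₂/y₁ = 4.049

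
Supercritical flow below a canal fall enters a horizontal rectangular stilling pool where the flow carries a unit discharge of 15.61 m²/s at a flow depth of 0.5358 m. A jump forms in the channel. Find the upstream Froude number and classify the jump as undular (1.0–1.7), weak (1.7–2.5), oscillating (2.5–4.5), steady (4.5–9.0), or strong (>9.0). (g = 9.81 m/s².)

Fr₁ = 12.71; strong jump

V₁ = q/y₁ = 15.61/0.5358 = 29.13 m/s. Fr₁ = V₁/√(g·y₁) = 29.13/√(9.81×0.5358) = 12.71.
Fr₁ = 12.71 lies in the strong range.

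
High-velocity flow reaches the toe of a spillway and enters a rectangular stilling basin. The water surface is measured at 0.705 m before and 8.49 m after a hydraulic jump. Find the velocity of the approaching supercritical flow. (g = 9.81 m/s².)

V₁ = 23.3 m/s

For a rectangular channel the momentum equation gives q² = ½·g·y₁·y₂·(y₁ + y₂) = ½×9.81×0.705×8.49×9.20 = 270.
q = √270 = 16.4 m²/s.
V₁ = q/y₁ = 16.4/0.705 = 23.3 m/s.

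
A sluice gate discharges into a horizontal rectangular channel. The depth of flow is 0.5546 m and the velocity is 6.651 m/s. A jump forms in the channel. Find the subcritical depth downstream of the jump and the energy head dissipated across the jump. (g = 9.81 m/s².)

Fr₁ = V₁/√(g·y₁) = 6.651/√(9.81×0.5546) = 2.851.
Sequent-depth ratio: y₂/y₁ = ½[√(1 + 8Fr₁²) − 1] = ½[√66.045 − 1] = 3.563.
y₂ = 3.563 × 0.5546 = 1.976 m.
Head loss: ΔE = (y₂ − y₁)³/(4y₁y₂) = (1.976 − 0.5546)³/(4×0.5546×1.976) = 2.873/4.384 = 0.6554 m.

y₂ = 1.976 m; ΔE = 0.6554 m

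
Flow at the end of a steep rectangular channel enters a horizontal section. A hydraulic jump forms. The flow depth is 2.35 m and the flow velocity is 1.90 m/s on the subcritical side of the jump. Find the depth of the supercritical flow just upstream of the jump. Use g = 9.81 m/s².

y₁ = 0.589 m

Fr₂ = V₂/√(g·y₂) = 1.90/√(9.81×2.35) = 0.396.
From the momentum equation (using Fr₂), y₁/y₂ = ½[√(1 + 8Fr₂²) − 1] = ½[√2.253 − 1] = 0.250.
y₁ = 0.250 × 2.35 = 0.589 m.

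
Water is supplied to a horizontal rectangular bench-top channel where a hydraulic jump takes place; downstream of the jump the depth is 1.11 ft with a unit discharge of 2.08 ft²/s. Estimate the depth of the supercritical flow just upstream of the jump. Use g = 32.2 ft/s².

V₂ = q/y₂ = 2.08/1.11 = 1.87 ft/s; Fr₂ = V₂/√(g·y₂) = 0.313.
From the momentum equation (using Fr₂), y₁/y₂ = ½[√(1 + 8Fr₂²) − 1] = ½[√1.786 − 1] = 0.168.
y₁ = 0.168 × 1.11 = 0.187 ft.

y₁ = 0.187 ft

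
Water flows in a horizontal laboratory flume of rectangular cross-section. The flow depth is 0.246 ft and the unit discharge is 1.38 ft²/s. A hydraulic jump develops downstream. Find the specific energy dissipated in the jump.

V₁ = q/y₁ = 1.38/0.246 = 5.61 ft/s. Fr₁ = V₁/√(g·y₁) = 5.61/√(32.2×0.246) = 1.99.
By Bélanger, y₂/y₁ = ½[√(1 + 8Fr₁²) − 1] = ½[√32.78 − 1] = 2.36.
y₂ = 2.36 × 0.246 = 0.581 ft.
V₂ = q/y₂ = 1.38/0.581 = 2.37 ft/s. E₁ = y₁ + V₁²/2g = 0.735 ft; E₂ = y₂ + V₂²/2g = 0.669 ft. ΔE = E₁ − E₂ = 0.0659 ft.

ΔE = 0.0659 ft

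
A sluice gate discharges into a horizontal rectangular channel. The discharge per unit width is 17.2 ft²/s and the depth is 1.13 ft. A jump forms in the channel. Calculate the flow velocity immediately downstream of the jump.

V₂ = 4.90 ft/s

V₁ = q/y₁ = 17.2/1.13 = 15.2 ft/s. Fr₁ = V₁/√(g·y₁) = 15.2/√(32.2×1.13) = 2.52.
By Bélanger, y₂/y₁ = ½[√(1 + 8Fr₁²) − 1] = ½[√51.94 − 1] = 3.10.
y₂ = 3.10 × 1.13 = 3.51 ft.
V₂ = q/y₂ = 17.2/3.51 = 4.90 ft/s.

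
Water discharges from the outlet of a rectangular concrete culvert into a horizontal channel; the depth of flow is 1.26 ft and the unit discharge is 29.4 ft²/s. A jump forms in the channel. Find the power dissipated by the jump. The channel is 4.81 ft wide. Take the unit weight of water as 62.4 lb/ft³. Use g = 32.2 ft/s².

V₁ = q/y₁ = 29.4/1.26 = 23.3 ft/s. Fr₁ = V₁/√(g·y₁) = 23.3/√(32.2×1.26) = 3.66.
Conjugate-depth relation: y₂/y₁ = ½[√(1 + 8Fr₁²) − 1] = ½[√108.4 − 1] = 4.70.
y₂ = 4.70 × 1.26 = 5.93 ft.
V₂ = q/y₂ = 29.4/5.93 = 4.96 ft/s. E₁ = y₁ + V₁²/2g = 9.71 ft; E₂ = y₂ + V₂²/2g = 6.31 ft. ΔE = E₁ − E₂ = 3.40 ft.
Q = q·b = 29.4 × 4.81 = 141 cfs. P = γ·Q·ΔE/550 = 62.4 × 141 × 3.40 / 550 = 54.6 hp.

P = 54.6 hp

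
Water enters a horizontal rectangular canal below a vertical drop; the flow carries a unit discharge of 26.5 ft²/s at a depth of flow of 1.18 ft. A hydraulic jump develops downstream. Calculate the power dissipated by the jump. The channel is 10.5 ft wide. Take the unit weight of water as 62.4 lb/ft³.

P = 99.0 hp

V₁ = q/y₁ = 26.5/1.18 = 22.5 ft/s. Fr₁ = V₁/√(g·y₁) = 22.5/√(32.2×1.18) = 3.64.
Sequent-depth ratio: y₂/y₁ = ½[√(1 + 8Fr₁²) − 1] = ½[√107.2 − 1] = 4.68.
y₂ = 4.68 × 1.18 = 5.52 ft.
Head loss: ΔE = (y₂ − y₁)³/(4y₁y₂) = (5.52 − 1.18)³/(4×1.18×5.52) = 81.7/26.0 = 3.13 ft.
Q = q·b = 26.5 × 10.5 = 278 cfs. P = γ·Q·ΔE/550 = 62.4 × 278 × 3.13 / 550 = 99.0 hp.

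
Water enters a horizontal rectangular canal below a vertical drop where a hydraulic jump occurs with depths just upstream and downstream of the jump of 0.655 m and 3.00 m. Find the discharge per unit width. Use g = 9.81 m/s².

For a rectangular channel the momentum equation gives q² = ½·g·y₁·y₂·(y₁ + y₂) = ½×9.81×0.655×3.00×3.66 = 35.2.
q = √35.2 = 5.94 m²/s.

q = 5.94 m²/s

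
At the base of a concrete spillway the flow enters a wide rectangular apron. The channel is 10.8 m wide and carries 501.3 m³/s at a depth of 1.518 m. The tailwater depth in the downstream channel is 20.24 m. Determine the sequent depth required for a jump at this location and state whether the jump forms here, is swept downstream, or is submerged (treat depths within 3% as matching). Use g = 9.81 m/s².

y₂ = 16.27 m; the jump is submerged

q = Q/b = 501.3/10.8 = 46.42 m²/s; V₁ = q/y₁ = 30.58 m/s. Fr₁ = V₁/√(g·y₁) = 7.924.
By Bélanger, y₂/y₁ = ½[√(1 + 8Fr₁²) − 1] = ½[√503.29 − 1] = 10.72.
y₂ = 10.72 × 1.518 = 16.27 m.
Tailwater y_tw = 20.24 m: y_tw > y₂, so the jump is submerged.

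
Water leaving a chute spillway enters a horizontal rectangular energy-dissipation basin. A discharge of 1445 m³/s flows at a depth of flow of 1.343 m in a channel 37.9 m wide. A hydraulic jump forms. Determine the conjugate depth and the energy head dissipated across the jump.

y₂ = 14.20 m; ΔE = 27.85 m

q = Q/b = 1445/37.9 = 38.13 m²/s; V₁ = q/y₁ = 28.39 m/s. Fr₁ = V₁/√(g·y₁) = 7.821.
Conjugate-depth relation: y₂/y₁ = ½[√(1 + 8Fr₁²) − 1] = ½[√490.38 − 1] = 10.57.
y₂ = 10.57 × 1.343 = 14.20 m.
Head loss: ΔE = (y₂ − y₁)³/(4y₁y₂) = (14.20 − 1.343)³/(4×1.343×14.20) = 2125/76.27 = 27.85 m.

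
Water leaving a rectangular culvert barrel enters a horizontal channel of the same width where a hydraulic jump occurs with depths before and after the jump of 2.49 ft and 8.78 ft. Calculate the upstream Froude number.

For a rectangular channel the momentum equation gives q² = ½·g·y₁·y₂·(y₁ + y₂) = ½×32.2×2.49×8.78×11.3 = 3967.
q = √3967 = 63.0 ft²/s.
V₁ = q/y₁ = 25.3 ft/s; Fr₁ = V₁/√(g·y₁) = 2.82.

Fr₁ = 2.82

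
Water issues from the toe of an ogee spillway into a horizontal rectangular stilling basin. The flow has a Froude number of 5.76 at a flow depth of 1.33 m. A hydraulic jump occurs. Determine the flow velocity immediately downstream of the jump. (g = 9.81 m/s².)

Fr₁ = 5.76 (given).
Sequent-depth ratio: y₂/y₁ = ½[√(1 + 8Fr₁²) − 1] = ½[√266.4 − 1] = 7.66.
y₂ = 7.66 × 1.33 = 10.2 m.
V₁ = Fr₁·√(g·y₁) = 5.76×√(9.81×1.33) = 20.8 m/s; q = V₁·y₁ = 27.7 m²/s.
V₂ = q/y₂ = 27.7/10.2 = 2.72 m/s.

V₂ = 2.72 m/s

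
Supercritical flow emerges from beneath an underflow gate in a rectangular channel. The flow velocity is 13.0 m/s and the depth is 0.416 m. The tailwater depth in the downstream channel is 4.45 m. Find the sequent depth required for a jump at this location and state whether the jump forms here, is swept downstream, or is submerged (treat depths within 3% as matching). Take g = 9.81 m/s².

Fr₁ = V₁/√(g·y₁) = 13.0/√(9.81×0.416) = 6.44.
From the momentum equation for a rectangular channel, y₂/y₁ = ½[√(1 + 8Fr₁²) − 1] = ½[√332.3 − 1] = 8.61.
y₂ = 8.61 × 0.416 = 3.58 m.
Tailwater y_tw = 4.45 m: y_tw > y₂, so the jump is submerged.

y₂ = 3.58 m; the jump is submerged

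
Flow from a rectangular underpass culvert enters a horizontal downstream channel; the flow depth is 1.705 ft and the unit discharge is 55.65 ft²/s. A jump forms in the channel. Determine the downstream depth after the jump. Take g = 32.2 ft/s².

y₂ = 9.803 ft

V₁ = q/y₁ = 55.65/1.705 = 32.64 ft/s. Fr₁ = V₁/√(g·y₁) = 32.64/√(32.2×1.705) = 4.405.
By Bélanger, y₂/y₁ = ½[√(1 + 8Fr₁²) − 1] = ½[√156.24 − 1] = 5.750.
y₂ = 5.750 × 1.705 = 9.803 ft.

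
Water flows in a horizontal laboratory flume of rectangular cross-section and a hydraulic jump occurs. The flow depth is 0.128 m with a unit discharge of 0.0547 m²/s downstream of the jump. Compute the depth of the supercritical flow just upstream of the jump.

V₂ = q/y₂ = 0.0547/0.128 = 0.427 m/s; Fr₂ = V₂/√(g·y₂) = 0.381.
Applying the sequent-depth relation in reverse, y₁/y₂ = ½[√(1 + 8Fr₂²) − 1] = ½[√2.163 − 1] = 0.235.
y₁ = 0.235 × 0.128 = 0.0301 m.

y₁ = 0.0301 m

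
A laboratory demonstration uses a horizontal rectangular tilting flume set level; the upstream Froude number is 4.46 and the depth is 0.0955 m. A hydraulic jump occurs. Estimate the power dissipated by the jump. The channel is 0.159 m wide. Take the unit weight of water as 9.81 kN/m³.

P = 0.296 kW

Fr₁ = 4.46 (given).
Bélanger equation: y₂/y₁ = ½[√(1 + 8Fr₁²) − 1] = ½[√160.1 − 1] = 5.83.
y₂ = 5.83 × 0.0955 = 0.556 m.
V₁ = Fr₁·√(g·y₁) = 4.46×√(9.81×0.0955) = 4.32 m/s; q = V₁·y₁ = 0.412 m²/s. V₂ = q/y₂ = 0.412/0.556 = 0.741 m/s. E₁ = y₁ + V₁²/2g = 1.05 m; E₂ = y₂ + V₂²/2g = 0.584 m. ΔE = E₁ − E₂ = 0.461 m.
Q = q·b = 0.412 × 0.159 = 0.0655 m³/s. P = γ·Q·ΔE = 9.81 × 0.0655 × 0.461 = 0.296 kW.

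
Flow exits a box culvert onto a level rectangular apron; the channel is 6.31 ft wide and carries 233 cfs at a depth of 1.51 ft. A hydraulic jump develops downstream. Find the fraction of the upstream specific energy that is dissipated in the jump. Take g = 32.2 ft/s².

ΔE/E₁ = 0.330 (33.0%)

q = Q/b = 233/6.31 = 36.9 ft²/s; V₁ = q/y₁ = 24.5 ft/s. Fr₁ = V₁/√(g·y₁) = 3.51.
By Bélanger, y₂/y₁ = ½[√(1 + 8Fr₁²) − 1] = ½[√99.39 − 1] = 4.48.
y₂ = 4.48 × 1.51 = 6.77 ft.
E₁ = y₁ + V₁²/2g = 10.8 ft. ΔE = (y₂ − y₁)³/(4y₁y₂) = 3.56 ft. ΔE/E₁ = 3.56/10.8 = 0.330.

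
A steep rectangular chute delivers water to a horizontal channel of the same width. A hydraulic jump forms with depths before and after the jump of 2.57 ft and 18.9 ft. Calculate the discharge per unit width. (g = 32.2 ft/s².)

For a rectangular channel the momentum equation gives q² = ½·g·y₁·y₂·(y₁ + y₂) = ½×32.2×2.57×18.9×21.5 = 16790.
q = √16790 = 130 ft²/s.

q = 130 ft²/s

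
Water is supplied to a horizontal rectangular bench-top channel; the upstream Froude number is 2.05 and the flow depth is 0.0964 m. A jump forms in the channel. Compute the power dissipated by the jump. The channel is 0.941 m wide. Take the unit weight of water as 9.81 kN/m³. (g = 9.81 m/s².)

Fr₁ = 2.05 (given).
Conjugate-depth relation: y₂/y₁ = ½[√(1 + 8Fr₁²) − 1] = ½[√34.62 − 1] = 2.44.
y₂ = 2.44 × 0.0964 = 0.235 m.
Head loss: ΔE = (y₂ − y₁)³/(4y₁y₂) = (0.235 − 0.0964)³/(4×0.0964×0.235) = 0.00269/0.0908 = 0.0296 m.
V₁ = Fr₁·√(g·y₁) = 2.05×√(9.81×0.0964) = 1.99 m/s; q = V₁·y₁ = 0.192 m²/s. Q = q·b = 0.192 × 0.941 = 0.181 m³/s. P = γ·Q·ΔE = 9.81 × 0.181 × 0.0296 = 0.0525 kW.

P = 0.0525 kW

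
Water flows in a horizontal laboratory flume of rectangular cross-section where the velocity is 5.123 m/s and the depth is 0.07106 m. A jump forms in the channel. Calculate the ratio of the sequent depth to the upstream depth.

Fr₁ = V₁/√(g·y₁) = 5.123/√(9.81×0.07106) = 6.136.
Conjugate-depth relation: y₂/y₁ = ½[√(1 + 8Fr₁²) − 1] = ½[√302.19 − 1] = 8.192.

y₂/y₁ = 8.192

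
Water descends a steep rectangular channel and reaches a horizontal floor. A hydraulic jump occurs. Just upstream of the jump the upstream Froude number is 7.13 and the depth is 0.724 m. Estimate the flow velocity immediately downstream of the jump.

Fr₁ = 7.13 (given).
Bélanger equation: y₂/y₁ = ½[√(1 + 8Fr₁²) − 1] = ½[√407.7 − 1] = 9.60.
y₂ = 9.60 × 0.724 = 6.95 m.
V₁ = Fr₁·√(g·y₁) = 7.13×√(9.81×0.724) = 19.0 m/s; q = V₁·y₁ = 13.8 m²/s.
V₂ = q/y₂ = 13.8/6.95 = 1.98 m/s.

V₂ = 1.98 m/s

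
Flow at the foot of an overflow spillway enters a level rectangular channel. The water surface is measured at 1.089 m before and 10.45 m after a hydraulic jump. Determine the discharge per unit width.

For a rectangular channel the momentum equation gives q² = ½·g·y₁·y₂·(y₁ + y₂) = ½×9.81×1.089×10.45×11.54 = 644.1.
q = √644.1 = 25.38 m²/s.

q = 25.38 m²/s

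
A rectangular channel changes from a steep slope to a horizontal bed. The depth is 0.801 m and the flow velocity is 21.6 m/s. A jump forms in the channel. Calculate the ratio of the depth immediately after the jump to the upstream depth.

Fr₁ = V₁/√(g·y₁) = 21.6/√(9.81×0.801) = 7.71.
Sequent-depth ratio: y₂/y₁ = ½[√(1 + 8Fr₁²) − 1] = ½[√476.0 − 1] = 10.4.

y₂/y₁ = 10.4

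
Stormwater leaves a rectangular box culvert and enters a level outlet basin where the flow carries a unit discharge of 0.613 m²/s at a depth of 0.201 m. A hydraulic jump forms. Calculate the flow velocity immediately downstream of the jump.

V₁ = q/y₁ = 0.613/0.201 = 3.05 m/s. Fr₁ = V₁/√(g·y₁) = 3.05/√(9.81×0.201) = 2.17.
By Bélanger, y₂/y₁ = ½[√(1 + 8Fr₁²) − 1] = ½[√38.74 − 1] = 2.61.
y₂ = 2.61 × 0.201 = 0.525 m.
V₂ = q/y₂ = 0.613/0.525 = 1.17 m/s.

V₂ = 1.17 m/s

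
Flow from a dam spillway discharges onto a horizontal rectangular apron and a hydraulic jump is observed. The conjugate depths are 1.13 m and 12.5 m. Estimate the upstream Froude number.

Fr₁ = 8.17

For a rectangular channel the momentum equation gives q² = ½·g·y₁·y₂·(y₁ + y₂) = ½×9.81×1.13×12.5×13.6 = 944.
q = √944 = 30.7 m²/s.
V₁ = q/y₁ = 27.2 m/s; Fr₁ = V₁/√(g·y₁) = 8.17.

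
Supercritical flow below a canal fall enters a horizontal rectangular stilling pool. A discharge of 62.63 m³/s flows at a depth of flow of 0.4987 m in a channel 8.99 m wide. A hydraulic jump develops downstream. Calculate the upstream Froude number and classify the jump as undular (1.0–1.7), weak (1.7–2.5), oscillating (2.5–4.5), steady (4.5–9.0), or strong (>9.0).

Fr₁ = 6.316; steady jump

q = Q/b = 62.63/8.99 = 6.967 m²/s; V₁ = q/y₁ = 13.97 m/s. Fr₁ = V₁/√(g·y₁) = 6.316.
Fr₁ = 6.316 lies in the steady range.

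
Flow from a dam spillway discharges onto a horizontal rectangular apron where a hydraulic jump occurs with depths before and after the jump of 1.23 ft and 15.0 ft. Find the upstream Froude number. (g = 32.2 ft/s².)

For a rectangular channel the momentum equation gives q² = ½·g·y₁·y₂·(y₁ + y₂) = ½×32.2×1.23×15.0×16.2 = 4821.
q = √4821 = 69.4 ft²/s.
V₁ = q/y₁ = 56.5 ft/s; Fr₁ = V₁/√(g·y₁) = 8.97.

Fr₁ = 8.97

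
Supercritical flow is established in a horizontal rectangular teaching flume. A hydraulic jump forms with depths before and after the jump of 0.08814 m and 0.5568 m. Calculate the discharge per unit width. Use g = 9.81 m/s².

For a rectangular channel the momentum equation gives q² = ½·g·y₁·y₂·(y₁ + y₂) = ½×9.81×0.08814×0.5568×0.6449 = 0.1552.
q = √0.1552 = 0.3940 m²/s.

q = 0.3940 m²/s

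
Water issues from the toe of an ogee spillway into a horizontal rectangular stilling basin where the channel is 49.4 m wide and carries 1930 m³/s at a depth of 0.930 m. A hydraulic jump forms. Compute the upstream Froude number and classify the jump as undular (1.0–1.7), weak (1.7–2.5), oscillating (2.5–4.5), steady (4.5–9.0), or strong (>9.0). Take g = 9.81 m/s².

q = Q/b = 1930/49.4 = 39.1 m²/s; V₁ = q/y₁ = 42.0 m/s. Fr₁ = V₁/√(g·y₁) = 13.9.
Fr₁ = 13.9 lies in the strong range.

Fr₁ = 13.9; strong jump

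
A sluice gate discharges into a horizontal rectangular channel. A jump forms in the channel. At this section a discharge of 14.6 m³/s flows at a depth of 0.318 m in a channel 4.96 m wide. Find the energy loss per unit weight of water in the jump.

ΔE = 2.39 m

q = Q/b = 14.6/4.96 = 2.94 m²/s; V₁ = q/y₁ = 9.26 m/s. Fr₁ = V₁/√(g·y₁) = 5.24.
Bélanger equation: y₂/y₁ = ½[√(1 + 8Fr₁²) − 1] = ½[√220.7 − 1] = 6.93.
y₂ = 6.93 × 0.318 = 2.20 m.
V₂ = q/y₂ = 2.94/2.20 = 1.34 m/s. E₁ = y₁ + V₁²/2g = 4.69 m; E₂ = y₂ + V₂²/2g = 2.29 m. ΔE = E₁ − E₂ = 2.39 m.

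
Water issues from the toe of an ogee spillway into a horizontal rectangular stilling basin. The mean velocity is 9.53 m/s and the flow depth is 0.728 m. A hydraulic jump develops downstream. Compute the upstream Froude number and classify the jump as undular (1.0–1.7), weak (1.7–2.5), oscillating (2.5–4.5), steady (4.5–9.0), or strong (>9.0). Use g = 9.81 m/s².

Fr₁ = 3.57; oscillating jump

Fr₁ = V₁/√(g·y₁) = 9.53/√(9.81×0.728) = 3.57.
Fr₁ = 3.57 lies in the oscillating range.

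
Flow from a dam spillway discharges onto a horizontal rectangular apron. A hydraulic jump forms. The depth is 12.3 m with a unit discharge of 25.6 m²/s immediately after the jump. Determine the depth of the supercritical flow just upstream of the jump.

V₂ = q/y₂ = 25.6/12.3 = 2.08 m/s; Fr₂ = V₂/√(g·y₂) = 0.189.
The Bélanger relation is symmetric: y₁/y₂ = ½[√(1 + 8Fr₂²) − 1] = ½[√1.287 − 1] = 0.0673.
y₁ = 0.0673 × 12.3 = 0.827 m.

y₁ = 0.827 m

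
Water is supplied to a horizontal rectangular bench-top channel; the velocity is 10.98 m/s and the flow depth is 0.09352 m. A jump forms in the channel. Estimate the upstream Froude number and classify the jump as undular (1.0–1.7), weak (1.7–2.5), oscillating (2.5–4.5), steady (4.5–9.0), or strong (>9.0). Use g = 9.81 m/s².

Fr₁ = V₁/√(g·y₁) = 10.98/√(9.81×0.09352) = 11.46.
Fr₁ = 11.46 lies in the strong range.

Fr₁ = 11.46; strong jump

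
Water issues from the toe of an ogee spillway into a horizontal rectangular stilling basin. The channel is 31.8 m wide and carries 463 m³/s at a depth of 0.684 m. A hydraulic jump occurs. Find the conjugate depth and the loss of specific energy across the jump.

y₂ = 7.61 m; ΔE = 16.0 m

q = Q/b = 463/31.8 = 14.6 m²/s; V₁ = q/y₁ = 21.3 m/s. Fr₁ = V₁/√(g·y₁) = 8.22.
By Bélanger, y₂/y₁ = ½[√(1 + 8Fr₁²) − 1] = ½[√541.2 − 1] = 11.1.
y₂ = 11.1 × 0.684 = 7.61 m.
Head loss: ΔE = (y₂ − y₁)³/(4y₁y₂) = (7.61 − 0.684)³/(4×0.684×7.61) = 333/20.8 = 16.0 m.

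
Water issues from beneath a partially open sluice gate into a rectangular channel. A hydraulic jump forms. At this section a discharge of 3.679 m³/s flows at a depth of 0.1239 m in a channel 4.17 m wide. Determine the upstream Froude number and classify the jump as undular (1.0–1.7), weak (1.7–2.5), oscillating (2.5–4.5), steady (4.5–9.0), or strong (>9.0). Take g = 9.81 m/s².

q = Q/b = 3.679/4.17 = 0.8823 m²/s; V₁ = q/y₁ = 7.121 m/s. Fr₁ = V₁/√(g·y₁) = 6.459.
Fr₁ = 6.459 lies in the steady range.

Fr₁ = 6.459; steady jump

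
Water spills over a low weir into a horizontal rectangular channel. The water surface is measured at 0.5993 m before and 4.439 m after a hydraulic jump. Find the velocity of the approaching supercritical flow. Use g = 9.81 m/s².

V₁ = 13.53 m/s

For a rectangular channel the momentum equation gives q² = ½·g·y₁·y₂·(y₁ + y₂) = ½×9.81×0.5993×4.439×5.038 = 65.74.
q = √65.74 = 8.108 m²/s.
V₁ = q/y₁ = 8.108/0.5993 = 13.53 m/s.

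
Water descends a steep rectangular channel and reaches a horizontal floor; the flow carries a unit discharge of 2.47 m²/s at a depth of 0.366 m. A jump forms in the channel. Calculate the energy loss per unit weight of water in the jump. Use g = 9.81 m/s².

V₁ = q/y₁ = 2.47/0.366 = 6.75 m/s. Fr₁ = V₁/√(g·y₁) = 6.75/√(9.81×0.366) = 3.56.
Conjugate-depth relation: y₂/y₁ = ½[√(1 + 8Fr₁²) − 1] = ½[√102.5 − 1] = 4.56.
y₂ = 4.56 × 0.366 = 1.67 m.
Head loss: ΔE = (y₂ − y₁)³/(4y₁y₂) = (1.67 − 0.366)³/(4×0.366×1.67) = 2.21/2.44 = 0.906 m.

ΔE = 0.906 m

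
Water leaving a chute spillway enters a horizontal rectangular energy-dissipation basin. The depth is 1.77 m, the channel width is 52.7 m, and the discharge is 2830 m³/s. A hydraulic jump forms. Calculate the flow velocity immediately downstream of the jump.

q = Q/b = 2830/52.7 = 53.7 m²/s; V₁ = q/y₁ = 30.3 m/s. Fr₁ = V₁/√(g·y₁) = 7.28.
Bélanger equation: y₂/y₁ = ½[√(1 + 8Fr₁²) − 1] = ½[√425.1 − 1] = 9.81.
y₂ = 9.81 × 1.77 = 17.4 m.
V₂ = q/y₂ = 53.7/17.4 = 3.09 m/s.

V₂ = 3.09 m/s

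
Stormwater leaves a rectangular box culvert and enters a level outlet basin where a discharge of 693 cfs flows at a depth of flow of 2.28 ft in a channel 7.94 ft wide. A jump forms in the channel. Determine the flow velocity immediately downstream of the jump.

q = Q/b = 693/7.94 = 87.3 ft²/s; V₁ = q/y₁ = 38.3 ft/s. Fr₁ = V₁/√(g·y₁) = 4.47.
Conjugate-depth relation: y₂/y₁ = ½[√(1 + 8Fr₁²) − 1] = ½[√160.7 − 1] = 5.84.
y₂ = 5.84 × 2.28 = 13.3 ft.
V₂ = q/y₂ = 87.3/13.3 = 6.56 ft/s.

V₂ = 6.56 ft/s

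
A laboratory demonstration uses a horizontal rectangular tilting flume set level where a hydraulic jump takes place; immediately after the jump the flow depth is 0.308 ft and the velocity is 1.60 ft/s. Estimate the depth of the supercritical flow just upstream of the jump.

Fr₂ = V₂/√(g·y₂) = 1.60/√(32.2×0.308) = 0.508.
Since the conjugate-depth ratio holds either way, y₁/y₂ = ½[√(1 + 8Fr₂²) − 1] = ½[√3.065 − 1] = 0.375.
y₁ = 0.375 × 0.308 = 0.116 ft.

y₁ = 0.116 ft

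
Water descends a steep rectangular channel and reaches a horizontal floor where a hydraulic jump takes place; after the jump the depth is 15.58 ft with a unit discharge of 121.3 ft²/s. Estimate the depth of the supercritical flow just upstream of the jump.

y₁ = 3.134 ft

V₂ = q/y₂ = 121.3/15.58 = 7.786 ft/s; Fr₂ = V₂/√(g·y₂) = 0.3476.
From the momentum equation (using Fr₂), y₁/y₂ = ½[√(1 + 8Fr₂²) − 1] = ½[√1.9666 − 1] = 0.2012.
y₁ = 0.2012 × 15.58 = 3.134 ft.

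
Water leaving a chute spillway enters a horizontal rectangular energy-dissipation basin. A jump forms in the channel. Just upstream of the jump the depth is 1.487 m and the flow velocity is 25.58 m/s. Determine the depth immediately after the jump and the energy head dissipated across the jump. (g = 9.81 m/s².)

y₂ = 13.36 m; ΔE = 21.06 m

Fr₁ = V₁/√(g·y₁) = 25.58/√(9.81×1.487) = 6.697.
Conjugate-depth relation: y₂/y₁ = ½[√(1 + 8Fr₁²) − 1] = ½[√359.85 − 1] = 8.985.
y₂ = 8.985 × 1.487 = 13.36 m.
q = V₁·y₁ = 25.58 × 1.487 = 38.04 m²/s. V₂ = q/y₂ = 38.04/13.36 = 2.847 m/s. E₁ = y₁ + V₁²/2g = 34.84 m; E₂ = y₂ + V₂²/2g = 13.77 m. ΔE = E₁ − E₂ = 21.06 m.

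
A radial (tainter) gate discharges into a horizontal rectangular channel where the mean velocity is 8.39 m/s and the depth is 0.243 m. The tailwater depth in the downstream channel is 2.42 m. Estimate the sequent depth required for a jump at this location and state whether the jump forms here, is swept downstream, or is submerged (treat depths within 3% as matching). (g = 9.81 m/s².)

y₂ = 1.75 m; the jump is submerged

Fr₁ = V₁/√(g·y₁) = 8.39/√(9.81×0.243) = 5.43.
Conjugate-depth relation: y₂/y₁ = ½[√(1 + 8Fr₁²) − 1] = ½[√237.2 − 1] = 7.20.
y₂ = 7.20 × 0.243 = 1.75 m.
Tailwater y_tw = 2.42 m: y_tw > y₂, so the jump is submerged.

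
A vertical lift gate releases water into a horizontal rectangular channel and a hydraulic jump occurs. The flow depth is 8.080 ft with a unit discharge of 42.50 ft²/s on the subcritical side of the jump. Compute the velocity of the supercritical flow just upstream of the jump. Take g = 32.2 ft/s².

V₁ = 29.19 ft/s

V₂ = q/y₂ = 42.50/8.080 = 5.260 ft/s; Fr₂ = V₂/√(g·y₂) = 0.3261.
Applying the sequent-depth relation in reverse, y₁/y₂ = ½[√(1 + 8Fr₂²) − 1] = ½[√1.8507 − 1] = 0.1802.
y₁ = 0.1802 × 8.080 = 1.456 ft.
V₁ = q/y₁ = 42.50/1.456 = 29.19 ft/s.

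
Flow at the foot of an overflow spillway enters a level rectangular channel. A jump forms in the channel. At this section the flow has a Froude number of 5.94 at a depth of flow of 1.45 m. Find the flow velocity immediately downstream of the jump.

V₂ = 2.83 m/s

Fr₁ = 5.94 (given).
From the momentum equation for a rectangular channel, y₂/y₁ = ½[√(1 + 8Fr₁²) − 1] = ½[√283.3 − 1] = 7.92.
y₂ = 7.92 × 1.45 = 11.5 m.
V₁ = Fr₁·√(g·y₁) = 5.94×√(9.81×1.45) = 22.4 m/s; q = V₁·y₁ = 32.5 m²/s.
V₂ = q/y₂ = 32.5/11.5 = 2.83 m/s.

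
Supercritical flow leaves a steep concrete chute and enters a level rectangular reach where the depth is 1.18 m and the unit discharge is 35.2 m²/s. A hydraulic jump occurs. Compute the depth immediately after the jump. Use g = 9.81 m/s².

y₂ = 14.1 m

V₁ = q/y₁ = 35.2/1.18 = 29.8 m/s. Fr₁ = V₁/√(g·y₁) = 29.8/√(9.81×1.18) = 8.77.
Bélanger equation: y₂/y₁ = ½[√(1 + 8Fr₁²) − 1] = ½[√616.0 − 1] = 11.9.
y₂ = 11.9 × 1.18 = 14.1 m.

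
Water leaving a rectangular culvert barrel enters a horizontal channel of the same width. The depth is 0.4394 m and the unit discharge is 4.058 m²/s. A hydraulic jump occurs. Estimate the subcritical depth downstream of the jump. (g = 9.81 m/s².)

V₁ = q/y₁ = 4.058/0.4394 = 9.235 m/s. Fr₁ = V₁/√(g·y₁) = 9.235/√(9.81×0.4394) = 4.448.
Conjugate-depth relation: y₂/y₁ = ½[√(1 + 8Fr₁²) − 1] = ½[√159.29 − 1] = 5.811.
y₂ = 5.811 × 0.4394 = 2.553 m.

y₂ = 2.553 m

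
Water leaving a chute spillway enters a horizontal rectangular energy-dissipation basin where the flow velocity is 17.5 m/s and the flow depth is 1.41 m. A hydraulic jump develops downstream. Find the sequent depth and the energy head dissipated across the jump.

Fr₁ = V₁/√(g·y₁) = 17.5/√(9.81×1.41) = 4.71.
Sequent-depth ratio: y₂/y₁ = ½[√(1 + 8Fr₁²) − 1] = ½[√178.1 − 1] = 6.17.
y₂ = 6.17 × 1.41 = 8.70 m.
Head loss: ΔE = (y₂ − y₁)³/(4y₁y₂) = (8.70 − 1.41)³/(4×1.41×8.70) = 388/49.1 = 7.91 m.

y₂ = 8.70 m; ΔE = 7.91 m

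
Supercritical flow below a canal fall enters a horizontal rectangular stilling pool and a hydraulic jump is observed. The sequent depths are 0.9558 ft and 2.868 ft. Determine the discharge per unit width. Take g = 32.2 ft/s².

q = 12.99 ft²/s

For a rectangular channel the momentum equation gives q² = ½·g·y₁·y₂·(y₁ + y₂) = ½×32.2×0.9558×2.868×3.824 = 168.8.
q = √168.8 = 12.99 ft²/s.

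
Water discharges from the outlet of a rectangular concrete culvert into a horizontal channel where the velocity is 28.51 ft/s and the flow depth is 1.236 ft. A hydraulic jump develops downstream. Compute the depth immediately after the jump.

y₂ = 7.306 ft

Fr₁ = V₁/√(g·y₁) = 28.51/√(32.2×1.236) = 4.519.
Conjugate-depth relation: y₂/y₁ = ½[√(1 + 8Fr₁²) − 1] = ½[√164.38 − 1] = 5.911.
y₂ = 5.911 × 1.236 = 7.306 ft.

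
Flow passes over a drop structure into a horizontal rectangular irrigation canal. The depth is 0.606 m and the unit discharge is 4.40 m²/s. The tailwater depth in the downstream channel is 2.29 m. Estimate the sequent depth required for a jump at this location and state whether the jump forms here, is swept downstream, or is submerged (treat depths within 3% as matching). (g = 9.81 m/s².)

y₂ = 2.27 m; the jump forms here

V₁ = q/y₁ = 4.40/0.606 = 7.26 m/s. Fr₁ = V₁/√(g·y₁) = 7.26/√(9.81×0.606) = 2.98.
Conjugate-depth relation: y₂/y₁ = ½[√(1 + 8Fr₁²) − 1] = ½[√71.94 − 1] = 3.74.
y₂ = 3.74 × 0.606 = 2.27 m.
Tailwater y_tw = 2.29 m: y_tw ≈ y₂, so the jump forms here.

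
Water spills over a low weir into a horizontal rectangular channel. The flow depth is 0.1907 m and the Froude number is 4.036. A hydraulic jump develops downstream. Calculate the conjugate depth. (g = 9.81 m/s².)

Fr₁ = 4.036 (given).
From the momentum equation for a rectangular channel, y₂/y₁ = ½[√(1 + 8Fr₁²) − 1] = ½[√131.31 − 1] = 5.230.
y₂ = 5.230 × 0.1907 = 0.9973 m.

y₂ = 0.9973 m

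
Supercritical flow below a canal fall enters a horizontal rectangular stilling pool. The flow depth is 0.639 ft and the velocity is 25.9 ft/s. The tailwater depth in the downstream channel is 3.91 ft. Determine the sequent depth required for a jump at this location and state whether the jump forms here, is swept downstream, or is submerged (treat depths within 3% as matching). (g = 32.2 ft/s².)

y₂ = 4.85 ft; the jump is swept downstream

Fr₁ = V₁/√(g·y₁) = 25.9/√(32.2×0.639) = 5.71.
Sequent-depth ratio: y₂/y₁ = ½[√(1 + 8Fr₁²) − 1] = ½[√261.8 − 1] = 7.59.
y₂ = 7.59 × 0.639 = 4.85 ft.
Tailwater y_tw = 3.91 ft: y_tw < y₂, so the jump is swept downstream.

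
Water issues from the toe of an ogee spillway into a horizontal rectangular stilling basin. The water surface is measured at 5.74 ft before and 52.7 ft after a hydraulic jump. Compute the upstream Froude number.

Fr₁ = 6.84

For a rectangular channel the momentum equation gives q² = ½·g·y₁·y₂·(y₁ + y₂) = ½×32.2×5.74×52.7×58.4 = 284616.
q = √284616 = 533 ft²/s.
V₁ = q/y₁ = 92.9 ft/s; Fr₁ = V₁/√(g·y₁) = 6.84.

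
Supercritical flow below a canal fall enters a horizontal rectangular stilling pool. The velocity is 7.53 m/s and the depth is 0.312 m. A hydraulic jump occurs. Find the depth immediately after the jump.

Fr₁ = V₁/√(g·y₁) = 7.53/√(9.81×0.312) = 4.30.
Bélanger equation: y₂/y₁ = ½[√(1 + 8Fr₁²) − 1] = ½[√149.2 − 1] = 5.61.
y₂ = 5.61 × 0.312 = 1.75 m.

y₂ = 1.75 m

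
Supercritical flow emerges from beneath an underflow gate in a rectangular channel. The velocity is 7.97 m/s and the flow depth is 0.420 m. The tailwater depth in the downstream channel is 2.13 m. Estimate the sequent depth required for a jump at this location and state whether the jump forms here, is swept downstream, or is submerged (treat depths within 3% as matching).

Fr₁ = V₁/√(g·y₁) = 7.97/√(9.81×0.420) = 3.93.
Sequent-depth ratio: y₂/y₁ = ½[√(1 + 8Fr₁²) − 1] = ½[√124.3 − 1] = 5.08.
y₂ = 5.08 × 0.420 = 2.13 m.
Tailwater y_tw = 2.13 m: y_tw ≈ y₂, so the jump forms here.

y₂ = 2.13 m; the jump forms here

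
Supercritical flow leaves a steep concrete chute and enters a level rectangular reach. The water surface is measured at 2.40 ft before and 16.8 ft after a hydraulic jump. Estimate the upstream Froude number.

For a rectangular channel the momentum equation gives q² = ½·g·y₁·y₂·(y₁ + y₂) = ½×32.2×2.40×16.8×19.2 = 12464.
q = √12464 = 112 ft²/s.
V₁ = q/y₁ = 46.5 ft/s; Fr₁ = V₁/√(g·y₁) = 5.29.

Fr₁ = 5.29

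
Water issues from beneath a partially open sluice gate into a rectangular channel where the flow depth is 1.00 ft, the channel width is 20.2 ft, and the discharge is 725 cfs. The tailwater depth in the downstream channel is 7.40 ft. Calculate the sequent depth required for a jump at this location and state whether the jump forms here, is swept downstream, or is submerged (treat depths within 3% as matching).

q = Q/b = 725/20.2 = 35.9 ft²/s; V₁ = q/y₁ = 35.9 ft/s. Fr₁ = V₁/√(g·y₁) = 6.32.
By Bélanger, y₂/y₁ = ½[√(1 + 8Fr₁²) − 1] = ½[√321.0 − 1] = 8.46.
y₂ = 8.46 × 1.00 = 8.46 ft.
Tailwater y_tw = 7.40 ft: y_tw < y₂, so the jump is swept downstream.

y₂ = 8.46 ft; the jump is swept downstream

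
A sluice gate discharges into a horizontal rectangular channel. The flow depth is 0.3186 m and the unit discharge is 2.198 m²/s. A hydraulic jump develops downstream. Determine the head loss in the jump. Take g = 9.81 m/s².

V₁ = q/y₁ = 2.198/0.3186 = 6.899 m/s. Fr₁ = V₁/√(g·y₁) = 6.899/√(9.81×0.3186) = 3.902.
Sequent-depth ratio: y₂/y₁ = ½[√(1 + 8Fr₁²) − 1] = ½[√122.83 − 1] = 5.041.
y₂ = 5.041 × 0.3186 = 1.606 m.
Head loss: ΔE = (y₂ − y₁)³/(4y₁y₂) = (1.606 − 0.3186)³/(4×0.3186×1.606) = 2.135/2.047 = 1.043 m.

ΔE = 1.043 m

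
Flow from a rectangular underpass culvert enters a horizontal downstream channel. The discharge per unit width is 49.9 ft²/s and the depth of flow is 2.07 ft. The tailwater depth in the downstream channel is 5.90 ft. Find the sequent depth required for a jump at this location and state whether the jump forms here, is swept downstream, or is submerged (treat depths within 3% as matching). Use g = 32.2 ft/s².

y₂ = 7.67 ft; the jump is swept downstream

V₁ = q/y₁ = 49.9/2.07 = 24.1 ft/s. Fr₁ = V₁/√(g·y₁) = 24.1/√(32.2×2.07) = 2.95.
From the momentum equation for a rectangular channel, y₂/y₁ = ½[√(1 + 8Fr₁²) − 1] = ½[√70.75 − 1] = 3.71.
y₂ = 3.71 × 2.07 = 7.67 ft.
Tailwater y_tw = 5.90 ft: y_tw < y₂, so the jump is swept downstream.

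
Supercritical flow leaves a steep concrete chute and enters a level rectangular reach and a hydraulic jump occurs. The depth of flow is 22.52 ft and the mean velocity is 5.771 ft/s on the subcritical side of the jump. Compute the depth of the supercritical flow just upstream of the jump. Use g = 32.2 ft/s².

Fr₂ = V₂/√(g·y₂) = 5.771/√(32.2×22.52) = 0.2143.
The Bélanger relation is symmetric: y₁/y₂ = ½[√(1 + 8Fr₂²) − 1] = ½[√1.3674 − 1] = 0.08468.
y₁ = 0.08468 × 22.52 = 1.907 ft.

y₁ = 1.907 ft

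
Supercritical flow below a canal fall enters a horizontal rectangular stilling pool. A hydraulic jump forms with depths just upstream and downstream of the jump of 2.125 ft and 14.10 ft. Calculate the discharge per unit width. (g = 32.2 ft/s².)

q = 88.47 ft²/s

For a rectangular channel the momentum equation gives q² = ½·g·y₁·y₂·(y₁ + y₂) = ½×32.2×2.125×14.10×16.23 = 7827.
q = √7827 = 88.47 ft²/s.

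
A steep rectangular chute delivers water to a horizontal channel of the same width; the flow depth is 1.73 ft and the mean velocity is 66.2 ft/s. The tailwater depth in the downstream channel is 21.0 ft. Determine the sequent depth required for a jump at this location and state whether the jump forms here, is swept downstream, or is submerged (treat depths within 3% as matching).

y₂ = 20.9 ft; the jump forms here

Fr₁ = V₁/√(g·y₁) = 66.2/√(32.2×1.73) = 8.87.
Sequent-depth ratio: y₂/y₁ = ½[√(1 + 8Fr₁²) − 1] = ½[√630.4 − 1] = 12.1.
y₂ = 12.1 × 1.73 = 20.9 ft.
Tailwater y_tw = 21.0 ft: y_tw ≈ y₂, so the jump forms here.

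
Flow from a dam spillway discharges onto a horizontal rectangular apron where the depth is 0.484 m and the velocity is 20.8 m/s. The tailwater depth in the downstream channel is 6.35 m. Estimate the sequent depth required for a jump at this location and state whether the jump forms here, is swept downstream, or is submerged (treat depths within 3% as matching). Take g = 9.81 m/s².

Fr₁ = V₁/√(g·y₁) = 20.8/√(9.81×0.484) = 9.55.
From the momentum equation for a rectangular channel, y₂/y₁ = ½[√(1 + 8Fr₁²) − 1] = ½[√730.0 − 1] = 13.0.
y₂ = 13.0 × 0.484 = 6.30 m.
Tailwater y_tw = 6.35 m: y_tw ≈ y₂, so the jump forms here.

y₂ = 6.30 m; the jump forms here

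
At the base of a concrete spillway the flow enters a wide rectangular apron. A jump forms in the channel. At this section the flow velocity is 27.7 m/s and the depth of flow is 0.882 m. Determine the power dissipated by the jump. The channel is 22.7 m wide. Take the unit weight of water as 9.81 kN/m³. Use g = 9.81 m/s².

P = 154721 kW

Fr₁ = V₁/√(g·y₁) = 27.7/√(9.81×0.882) = 9.42.
Bélanger equation: y₂/y₁ = ½[√(1 + 8Fr₁²) − 1] = ½[√710.4 − 1] = 12.8.
y₂ = 12.8 × 0.882 = 11.3 m.
q = V₁·y₁ = 27.7 × 0.882 = 24.4 m²/s. V₂ = q/y₂ = 24.4/11.3 = 2.16 m/s. E₁ = y₁ + V₁²/2g = 40.0 m; E₂ = y₂ + V₂²/2g = 11.6 m. ΔE = E₁ − E₂ = 28.4 m.
Q = q·b = 24.4 × 22.7 = 555 m³/s. P = γ·Q·ΔE = 9.81 × 555 × 28.4 = 154721 kW.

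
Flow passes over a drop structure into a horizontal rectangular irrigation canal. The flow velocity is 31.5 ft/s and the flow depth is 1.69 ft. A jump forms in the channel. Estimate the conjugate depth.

Fr₁ = V₁/√(g·y₁) = 31.5/√(32.2×1.69) = 4.27.
Bélanger equation: y₂/y₁ = ½[√(1 + 8Fr₁²) − 1] = ½[√146.9 − 1] = 5.56.
y₂ = 5.56 × 1.69 = 9.40 ft.

y₂ = 9.40 ft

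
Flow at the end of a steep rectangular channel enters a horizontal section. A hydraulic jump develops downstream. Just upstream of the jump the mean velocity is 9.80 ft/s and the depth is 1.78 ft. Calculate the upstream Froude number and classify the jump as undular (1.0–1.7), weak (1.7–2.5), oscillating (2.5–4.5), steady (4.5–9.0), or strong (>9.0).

Fr₁ = 1.29; undular jump

Fr₁ = V₁/√(g·y₁) = 9.80/√(32.2×1.78) = 1.29.
Fr₁ = 1.29 lies in the undular range.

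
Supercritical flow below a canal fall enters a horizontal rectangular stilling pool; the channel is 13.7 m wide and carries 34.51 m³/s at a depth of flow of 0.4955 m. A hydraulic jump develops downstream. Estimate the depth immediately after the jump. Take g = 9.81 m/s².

q = Q/b = 34.51/13.7 = 2.519 m²/s; V₁ = q/y₁ = 5.084 m/s. Fr₁ = V₁/√(g·y₁) = 2.306.
Bélanger equation: y₂/y₁ = ½[√(1 + 8Fr₁²) − 1] = ½[√43.534 − 1] = 2.799.
y₂ = 2.799 × 0.4955 = 1.387 m.

y₂ = 1.387 m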